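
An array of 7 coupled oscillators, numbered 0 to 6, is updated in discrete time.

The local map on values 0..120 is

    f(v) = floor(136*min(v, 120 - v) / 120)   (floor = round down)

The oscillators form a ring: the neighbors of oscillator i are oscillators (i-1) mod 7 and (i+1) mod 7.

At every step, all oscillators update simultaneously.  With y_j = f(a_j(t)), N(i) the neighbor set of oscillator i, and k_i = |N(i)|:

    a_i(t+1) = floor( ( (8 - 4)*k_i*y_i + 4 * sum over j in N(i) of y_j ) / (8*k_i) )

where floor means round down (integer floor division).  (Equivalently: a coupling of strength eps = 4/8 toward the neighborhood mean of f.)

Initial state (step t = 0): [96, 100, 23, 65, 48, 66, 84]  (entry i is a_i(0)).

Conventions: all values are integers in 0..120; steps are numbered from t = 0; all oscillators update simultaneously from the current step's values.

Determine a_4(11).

Simulating step by step:
t=0: [96, 100, 23, 65, 48, 66, 84]
t=1: [29, 24, 34, 51, 57, 54, 42]
t=2: [34, 31, 40, 54, 61, 58, 46]
t=3: [40, 38, 46, 58, 64, 62, 51]
t=4: [47, 45, 53, 61, 64, 62, 56]
t=5: [55, 53, 59, 63, 64, 64, 61]
t=6: [62, 62, 64, 64, 63, 63, 64]
t=7: [64, 64, 63, 63, 63, 63, 63]
t=8: [63, 63, 63, 64, 64, 64, 63]
t=9: [64, 64, 63, 63, 63, 63, 63]
t=10: [63, 63, 63, 64, 64, 64, 63]
t=11: [64, 64, 63, 63, 63, 63, 63]

Answer: a_4(11) = 63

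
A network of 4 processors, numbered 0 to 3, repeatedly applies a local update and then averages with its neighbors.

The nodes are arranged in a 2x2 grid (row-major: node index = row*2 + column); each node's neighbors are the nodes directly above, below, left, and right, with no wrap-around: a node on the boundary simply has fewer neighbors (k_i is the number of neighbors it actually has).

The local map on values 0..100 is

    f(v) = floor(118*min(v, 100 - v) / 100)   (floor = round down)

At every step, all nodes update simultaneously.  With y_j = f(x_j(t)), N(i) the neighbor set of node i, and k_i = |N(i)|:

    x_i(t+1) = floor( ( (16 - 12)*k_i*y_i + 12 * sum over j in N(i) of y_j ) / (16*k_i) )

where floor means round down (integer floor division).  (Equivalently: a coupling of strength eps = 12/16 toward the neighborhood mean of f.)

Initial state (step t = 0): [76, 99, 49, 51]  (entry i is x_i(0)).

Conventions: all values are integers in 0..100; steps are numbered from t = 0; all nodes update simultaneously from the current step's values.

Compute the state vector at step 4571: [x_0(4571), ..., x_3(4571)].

Simulating step by step:
t=0: [76, 99, 49, 51]
t=1: [28, 32, 46, 36]
t=2: [42, 37, 41, 44]
t=3: [46, 48, 49, 46]
t=4: [55, 54, 54, 55]
t=5: [53, 53, 53, 53]
t=6: [55, 55, 55, 55]
t=7: [53, 53, 53, 53]

Answer: [53, 53, 53, 53]
Key observation: The state at step 5, [53, 53, 53, 53], reappears at step 7: the system is in a cycle of period 2 from step 5 on.  Therefore the state at step 4571 equals the state at step 5 + ((4571 - 5) mod 2) = 5, which is [53, 53, 53, 53].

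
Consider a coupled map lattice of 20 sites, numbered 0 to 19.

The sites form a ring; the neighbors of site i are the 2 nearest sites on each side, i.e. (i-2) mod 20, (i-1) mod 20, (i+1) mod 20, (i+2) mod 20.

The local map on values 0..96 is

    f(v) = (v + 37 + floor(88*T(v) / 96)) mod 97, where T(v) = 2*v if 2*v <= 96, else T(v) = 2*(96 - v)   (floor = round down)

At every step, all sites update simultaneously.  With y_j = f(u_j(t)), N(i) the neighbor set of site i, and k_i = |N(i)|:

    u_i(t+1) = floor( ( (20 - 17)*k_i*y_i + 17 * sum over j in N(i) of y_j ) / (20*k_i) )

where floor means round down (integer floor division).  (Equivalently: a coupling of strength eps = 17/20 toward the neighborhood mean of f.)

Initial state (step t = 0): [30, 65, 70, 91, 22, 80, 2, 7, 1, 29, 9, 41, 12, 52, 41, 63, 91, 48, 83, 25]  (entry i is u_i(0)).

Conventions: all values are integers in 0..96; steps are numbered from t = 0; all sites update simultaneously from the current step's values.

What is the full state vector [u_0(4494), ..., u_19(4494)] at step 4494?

Simulating step by step:
t=0: [30, 65, 70, 91, 22, 80, 2, 7, 1, 29, 9, 41, 12, 52, 41, 63, 91, 48, 83, 25]
t=1: [40, 37, 35, 41, 40, 37, 37, 40, 44, 48, 49, 56, 62, 63, 60, 61, 57, 45, 38, 45]
t=2: [49, 52, 49, 46, 46, 50, 52, 56, 62, 66, 69, 69, 67, 65, 65, 65, 62, 62, 61, 54]
t=3: [71, 72, 72, 72, 72, 70, 69, 67, 64, 62, 60, 59, 59, 60, 61, 62, 62, 65, 67, 69]
t=4: [57, 56, 56, 56, 56, 57, 58, 60, 62, 63, 64, 65, 65, 65, 65, 64, 62, 61, 59, 58]
t=5: [67, 68, 68, 68, 68, 67, 66, 65, 64, 63, 62, 61, 61, 61, 61, 62, 63, 64, 66, 67]
t=6: [59, 59, 59, 59, 59, 60, 60, 61, 62, 63, 63, 64, 64, 64, 64, 63, 63, 62, 61, 60]
t=7: [65, 66, 66, 66, 66, 65, 65, 64, 64, 63, 62, 62, 62, 62, 62, 62, 63, 64, 64, 65]
t=8: [61, 61, 61, 61, 61, 61, 61, 61, 62, 63, 63, 63, 64, 64, 63, 63, 63, 62, 61, 61]
t=9: [65, 65, 65, 65, 65, 65, 64, 64, 64, 63, 63, 62, 62, 62, 62, 63, 63, 64, 64, 64]
t=10: [61, 61, 61, 61, 61, 61, 61, 62, 62, 62, 63, 63, 63, 63, 63, 63, 62, 62, 62, 61]
t=11: [64, 65, 65, 65, 65, 64, 64, 64, 64, 63, 63, 63, 63, 63, 63, 63, 63, 64, 64, 64]
t=12: [61, 61, 61, 61, 61, 61, 61, 62, 62, 62, 62, 63, 63, 63, 63, 62, 62, 62, 62, 61]
t=13: [64, 65, 65, 65, 65, 64, 64, 64, 64, 63, 63, 63, 63, 63, 63, 63, 63, 64, 64, 64]

Answer: [61, 61, 61, 61, 61, 61, 61, 62, 62, 62, 62, 63, 63, 63, 63, 62, 62, 62, 62, 61]
Key observation: The state at step 11, [64, 65, 65, 65, 65, 64, 64, 64, 64, 63, 63, 63, 63, 63, 63, 63, 63, 64, 64, 64], reappears at step 13: the system is in a cycle of period 2 from step 11 on.  Therefore the state at step 4494 equals the state at step 11 + ((4494 - 11) mod 2) = 12, which is [61, 61, 61, 61, 61, 61, 61, 62, 62, 62, 62, 63, 63, 63, 63, 62, 62, 62, 62, 61].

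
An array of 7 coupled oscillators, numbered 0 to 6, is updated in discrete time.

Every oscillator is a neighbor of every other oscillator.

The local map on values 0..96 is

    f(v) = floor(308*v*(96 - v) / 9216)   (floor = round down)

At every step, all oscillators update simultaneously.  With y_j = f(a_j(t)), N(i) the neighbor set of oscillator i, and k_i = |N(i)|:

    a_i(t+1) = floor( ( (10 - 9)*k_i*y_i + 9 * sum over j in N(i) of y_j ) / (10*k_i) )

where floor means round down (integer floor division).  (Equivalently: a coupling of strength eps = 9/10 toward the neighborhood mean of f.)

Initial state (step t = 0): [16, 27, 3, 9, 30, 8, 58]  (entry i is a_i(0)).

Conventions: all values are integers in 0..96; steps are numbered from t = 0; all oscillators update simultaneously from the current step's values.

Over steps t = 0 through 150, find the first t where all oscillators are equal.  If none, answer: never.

Answer: 2
Key observation: Synchronization is absorbing here: once all oscillators are equal they stay equal, and step 2 is the first all-equal step.

Derivation:
t=0: [16, 27, 3, 9, 30, 8, 58]  (not all equal)
t=1: [43, 42, 44, 43, 41, 44, 41]  (not all equal)
t=2: [75, 75, 75, 75, 75, 75, 75]  (all equal)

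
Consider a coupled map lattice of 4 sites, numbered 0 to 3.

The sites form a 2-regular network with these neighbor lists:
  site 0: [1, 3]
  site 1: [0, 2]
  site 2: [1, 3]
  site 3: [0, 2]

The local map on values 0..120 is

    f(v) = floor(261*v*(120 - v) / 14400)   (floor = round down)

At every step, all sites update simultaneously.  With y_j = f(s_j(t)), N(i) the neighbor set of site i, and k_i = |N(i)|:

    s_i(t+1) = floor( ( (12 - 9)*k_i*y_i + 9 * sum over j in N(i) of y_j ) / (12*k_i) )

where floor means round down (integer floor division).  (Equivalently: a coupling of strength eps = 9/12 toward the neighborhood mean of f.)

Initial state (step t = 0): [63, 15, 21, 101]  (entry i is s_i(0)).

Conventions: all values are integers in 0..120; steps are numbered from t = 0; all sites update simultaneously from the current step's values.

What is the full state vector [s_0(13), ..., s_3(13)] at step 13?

Simulating step by step:
t=0: [63, 15, 21, 101]
t=1: [39, 45, 32, 46]
t=2: [60, 55, 58, 55]
t=3: [64, 64, 64, 64]
t=4: [64, 64, 64, 64]
t=5: [64, 64, 64, 64]
t=6: [64, 64, 64, 64]
t=7: [64, 64, 64, 64]
t=8: [64, 64, 64, 64]
t=9: [64, 64, 64, 64]
t=10: [64, 64, 64, 64]
t=11: [64, 64, 64, 64]
t=12: [64, 64, 64, 64]
t=13: [64, 64, 64, 64]

Answer: [64, 64, 64, 64]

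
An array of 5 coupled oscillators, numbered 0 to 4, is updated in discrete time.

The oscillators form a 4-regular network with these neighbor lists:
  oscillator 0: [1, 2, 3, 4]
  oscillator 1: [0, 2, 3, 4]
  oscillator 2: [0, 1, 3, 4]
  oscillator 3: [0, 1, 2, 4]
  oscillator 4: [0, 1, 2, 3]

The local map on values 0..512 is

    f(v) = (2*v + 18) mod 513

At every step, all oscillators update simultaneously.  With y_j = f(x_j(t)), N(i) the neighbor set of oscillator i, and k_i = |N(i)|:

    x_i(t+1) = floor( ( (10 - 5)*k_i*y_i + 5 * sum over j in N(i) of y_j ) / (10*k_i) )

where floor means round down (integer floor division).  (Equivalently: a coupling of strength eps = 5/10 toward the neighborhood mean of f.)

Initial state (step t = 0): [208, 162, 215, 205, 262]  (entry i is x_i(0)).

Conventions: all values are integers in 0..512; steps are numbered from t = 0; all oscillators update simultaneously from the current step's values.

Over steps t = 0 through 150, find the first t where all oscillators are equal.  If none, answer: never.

Simulating step by step:
t=0: [208, 162, 215, 205, 262]  (not all equal)
t=1: [372, 338, 378, 370, 221]  (not all equal)
t=2: [267, 242, 272, 266, 347]  (not all equal)
t=3: [117, 291, 121, 117, 177]  (not all equal)
t=4: [247, 185, 250, 247, 292]  (not all equal)
t=5: [380, 333, 190, 380, 221]  (not all equal)
t=6: [294, 259, 344, 294, 367]  (not all equal)
t=7: [115, 88, 152, 115, 169]  (not all equal)
t=8: [264, 243, 291, 264, 304]  (not all equal)
t=9: [108, 285, 128, 108, 138]  (not all equal)
t=10: [226, 167, 241, 226, 249]  (not all equal)
t=11: [400, 356, 411, 400, 225]  (not all equal)
t=12: [317, 284, 325, 317, 378]  (not all equal)
t=13: [148, 123, 154, 148, 193]  (not all equal)
t=14: [320, 301, 325, 320, 354]  (not all equal)
t=15: [150, 135, 153, 150, 175]  (not all equal)
t=16: [321, 310, 323, 321, 340]  (not all equal)
t=17: [149, 141, 151, 149, 163]  (not all equal)
t=18: [318, 312, 319, 318, 328]  (not all equal)
t=19: [142, 137, 143, 142, 149]  (not all equal)
t=20: [302, 299, 303, 302, 308]  (not all equal)
t=21: [110, 107, 110, 110, 114]  (not all equal)
t=22: [238, 236, 238, 238, 241]  (not all equal)
t=23: [494, 492, 494, 494, 496]  (not all equal)
t=24: [493, 491, 493, 493, 494]  (not all equal)
t=25: [490, 489, 490, 490, 491]  (not all equal)
t=26: [485, 484, 485, 485, 485]  (not all equal)
t=27: [474, 474, 474, 474, 474]  (all equal)

Answer: 27
Key observation: Synchronization is absorbing here: once all oscillators are equal they stay equal, and step 27 is the first all-equal step.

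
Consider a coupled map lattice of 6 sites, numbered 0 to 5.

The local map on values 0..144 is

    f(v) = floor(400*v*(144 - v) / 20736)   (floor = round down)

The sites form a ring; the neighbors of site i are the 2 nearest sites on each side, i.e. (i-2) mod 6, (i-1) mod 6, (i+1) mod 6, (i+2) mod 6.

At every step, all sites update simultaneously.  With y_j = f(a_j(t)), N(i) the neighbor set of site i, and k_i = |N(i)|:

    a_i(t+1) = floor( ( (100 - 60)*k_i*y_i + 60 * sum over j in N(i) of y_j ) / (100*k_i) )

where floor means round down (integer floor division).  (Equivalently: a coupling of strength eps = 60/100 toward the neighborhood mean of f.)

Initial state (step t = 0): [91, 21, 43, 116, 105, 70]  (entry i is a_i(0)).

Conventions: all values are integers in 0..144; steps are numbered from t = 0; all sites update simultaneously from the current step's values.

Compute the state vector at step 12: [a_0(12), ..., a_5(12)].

Answer: [93, 93, 93, 93, 93, 93]

Derivation:
t=0: [91, 21, 43, 116, 105, 70]
t=1: [83, 70, 75, 71, 81, 81]
t=2: [97, 98, 98, 98, 98, 98]
t=3: [86, 86, 86, 86, 86, 86]
t=4: [96, 96, 96, 96, 96, 96]
t=5: [88, 88, 88, 88, 88, 88]
t=6: [95, 95, 95, 95, 95, 95]
t=7: [89, 89, 89, 89, 89, 89]
t=8: [94, 94, 94, 94, 94, 94]
t=9: [90, 90, 90, 90, 90, 90]
t=10: [93, 93, 93, 93, 93, 93]
t=11: [91, 91, 91, 91, 91, 91]
t=12: [93, 93, 93, 93, 93, 93]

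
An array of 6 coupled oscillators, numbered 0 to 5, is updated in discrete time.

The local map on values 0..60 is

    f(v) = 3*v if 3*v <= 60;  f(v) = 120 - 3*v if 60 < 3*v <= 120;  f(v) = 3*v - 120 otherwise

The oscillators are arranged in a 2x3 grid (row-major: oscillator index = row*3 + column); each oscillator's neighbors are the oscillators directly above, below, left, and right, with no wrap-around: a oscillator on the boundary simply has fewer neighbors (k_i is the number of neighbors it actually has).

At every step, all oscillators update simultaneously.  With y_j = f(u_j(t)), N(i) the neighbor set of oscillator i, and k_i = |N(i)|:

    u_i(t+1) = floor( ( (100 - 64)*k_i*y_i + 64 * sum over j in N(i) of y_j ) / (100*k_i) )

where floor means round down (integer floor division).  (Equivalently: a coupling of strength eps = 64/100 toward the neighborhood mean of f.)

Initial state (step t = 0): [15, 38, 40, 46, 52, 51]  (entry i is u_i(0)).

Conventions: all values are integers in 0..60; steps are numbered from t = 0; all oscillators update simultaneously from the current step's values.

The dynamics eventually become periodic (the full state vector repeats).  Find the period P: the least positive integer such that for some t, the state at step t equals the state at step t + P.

Answer: 4
Key observation: The state at step 65, [5, 8, 5, 5, 8, 5], reappears at step 69 — and no state repeats earlier — so the cycle the system enters has period 4.

Derivation:
t=0: [15, 38, 40, 46, 52, 51]
t=1: [23, 19, 12, 32, 25, 23]
t=2: [44, 48, 47, 39, 44, 44]
t=3: [12, 18, 19, 8, 12, 14]
t=4: [37, 46, 51, 31, 38, 44]
t=5: [17, 16, 21, 14, 14, 16]
t=6: [47, 49, 51, 44, 44, 48]
t=7: [20, 23, 28, 14, 17, 23]
t=8: [51, 49, 45, 50, 49, 46]
t=9: [30, 25, 19, 30, 25, 19]
t=10: [34, 44, 53, 34, 44, 53]
t=11: [16, 19, 30, 16, 19, 30]
t=12: [50, 49, 38, 50, 49, 38]
t=13: [29, 23, 12, 29, 23, 12]
t=14: [38, 43, 40, 38, 43, 40]
t=15: [6, 6, 2, 6, 6, 2]
t=16: [18, 15, 9, 18, 15, 9]
t=17: [51, 43, 32, 51, 43, 32]
t=18: [25, 17, 19, 25, 17, 19]
t=19: [46, 51, 55, 46, 51, 55]
t=20: [22, 32, 41, 22, 32, 41]
t=21: [44, 25, 9, 44, 25, 9]
t=22: [22, 34, 32, 22, 34, 32]
t=23: [42, 26, 22, 42, 26, 22]
t=24: [17, 36, 50, 17, 36, 50]
t=25: [38, 24, 24, 38, 24, 24]
t=26: [19, 39, 48, 19, 39, 48]
t=27: [39, 19, 17, 39, 19, 17]
t=28: [20, 44, 52, 20, 44, 52]
t=29: [44, 27, 28, 44, 27, 28]
t=30: [20, 32, 36, 20, 32, 36]
t=31: [48, 29, 15, 48, 29, 15]
t=32: [26, 33, 41, 26, 33, 41]
t=33: [35, 21, 8, 35, 21, 8]
t=34: [28, 41, 34, 28, 41, 34]
t=35: [25, 13, 13, 25, 13, 13]
t=36: [43, 40, 39, 43, 40, 39]
t=37: [6, 2, 2, 6, 2, 2]
t=38: [14, 8, 6, 14, 8, 6]
t=39: [36, 26, 19, 36, 26, 19]
t=40: [21, 38, 52, 21, 38, 52]
t=41: [40, 23, 26, 40, 23, 26]
t=42: [16, 38, 44, 16, 38, 44]
t=43: [34, 16, 10, 34, 16, 10]
t=44: [27, 37, 35, 27, 37, 35]
t=45: [29, 16, 13, 29, 16, 13]
t=46: [37, 42, 41, 37, 42, 41]
t=47: [8, 6, 3, 8, 6, 3]
t=48: [22, 17, 11, 22, 17, 11]
t=49: [53, 47, 38, 53, 47, 38]
t=50: [33, 21, 10, 33, 21, 10]
t=51: [32, 43, 38, 32, 43, 38]
t=52: [19, 11, 6, 19, 11, 6]
t=53: [49, 34, 22, 49, 34, 22]
t=54: [24, 27, 42, 24, 27, 42]
t=55: [45, 33, 16, 45, 33, 16]
t=56: [16, 25, 39, 16, 25, 39]
t=57: [47, 36, 16, 47, 36, 16]
t=58: [18, 21, 36, 18, 21, 36]
t=59: [54, 46, 26, 54, 46, 26]
t=60: [34, 28, 34, 34, 28, 34]
t=61: [23, 28, 23, 23, 28, 23]
t=62: [46, 42, 46, 46, 42, 46]
t=63: [14, 11, 14, 14, 11, 14]
t=64: [39, 36, 39, 39, 36, 39]
t=65: [5, 8, 5, 5, 8, 5]
t=66: [17, 20, 17, 17, 20, 17]
t=67: [53, 56, 53, 53, 56, 53]
t=68: [41, 44, 41, 41, 44, 41]
t=69: [5, 8, 5, 5, 8, 5]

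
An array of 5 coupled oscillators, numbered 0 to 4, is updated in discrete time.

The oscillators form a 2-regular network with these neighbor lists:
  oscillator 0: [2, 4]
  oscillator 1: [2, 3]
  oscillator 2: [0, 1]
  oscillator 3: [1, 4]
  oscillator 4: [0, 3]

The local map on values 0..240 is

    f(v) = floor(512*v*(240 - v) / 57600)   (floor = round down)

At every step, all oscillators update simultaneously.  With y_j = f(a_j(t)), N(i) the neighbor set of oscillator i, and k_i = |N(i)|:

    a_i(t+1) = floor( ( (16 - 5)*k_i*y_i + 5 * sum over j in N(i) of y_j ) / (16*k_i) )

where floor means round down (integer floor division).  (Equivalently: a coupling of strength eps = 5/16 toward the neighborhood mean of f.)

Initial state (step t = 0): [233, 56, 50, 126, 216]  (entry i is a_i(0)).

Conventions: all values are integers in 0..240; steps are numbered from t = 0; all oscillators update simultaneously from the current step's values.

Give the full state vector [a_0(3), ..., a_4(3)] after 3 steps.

Simulating step by step:
t=0: [233, 56, 50, 126, 216]
t=1: [29, 95, 74, 108, 53]
t=2: [67, 120, 102, 119, 88]
t=3: [108, 127, 122, 125, 117]

Answer: [108, 127, 122, 125, 117]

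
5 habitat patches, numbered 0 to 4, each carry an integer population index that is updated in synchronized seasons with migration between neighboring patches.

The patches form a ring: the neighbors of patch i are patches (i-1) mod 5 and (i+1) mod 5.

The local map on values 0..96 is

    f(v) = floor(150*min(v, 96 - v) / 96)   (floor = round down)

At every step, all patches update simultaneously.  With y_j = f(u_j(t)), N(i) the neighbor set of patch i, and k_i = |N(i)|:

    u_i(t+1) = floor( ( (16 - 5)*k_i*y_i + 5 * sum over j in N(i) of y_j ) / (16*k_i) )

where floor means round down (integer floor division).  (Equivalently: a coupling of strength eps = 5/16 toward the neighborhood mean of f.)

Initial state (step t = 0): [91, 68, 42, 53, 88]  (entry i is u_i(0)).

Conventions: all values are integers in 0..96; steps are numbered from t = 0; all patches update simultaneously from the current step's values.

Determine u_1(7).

Simulating step by step:
t=0: [91, 68, 42, 53, 88]
t=1: [13, 40, 61, 58, 19]
t=2: [27, 54, 56, 53, 32]
t=3: [46, 60, 63, 63, 51]
t=4: [68, 57, 51, 53, 67]
t=5: [45, 58, 67, 64, 48]
t=6: [69, 58, 47, 53, 70]
t=7: [44, 58, 69, 63, 44]

Answer: u_1(7) = 58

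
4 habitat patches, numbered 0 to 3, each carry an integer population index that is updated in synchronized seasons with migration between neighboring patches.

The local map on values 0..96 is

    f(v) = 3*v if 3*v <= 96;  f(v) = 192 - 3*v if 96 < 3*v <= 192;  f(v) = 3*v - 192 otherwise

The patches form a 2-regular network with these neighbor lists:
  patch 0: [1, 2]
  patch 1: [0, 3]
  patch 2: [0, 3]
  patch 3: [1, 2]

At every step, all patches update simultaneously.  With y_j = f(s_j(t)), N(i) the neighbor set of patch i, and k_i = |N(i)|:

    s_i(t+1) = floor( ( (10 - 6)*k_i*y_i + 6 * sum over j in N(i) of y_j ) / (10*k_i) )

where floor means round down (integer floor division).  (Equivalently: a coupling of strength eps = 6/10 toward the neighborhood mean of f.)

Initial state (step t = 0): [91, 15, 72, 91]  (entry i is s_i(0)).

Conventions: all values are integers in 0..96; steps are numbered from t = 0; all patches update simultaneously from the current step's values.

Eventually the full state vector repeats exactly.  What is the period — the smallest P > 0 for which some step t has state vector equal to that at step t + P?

Answer: 21
Key observation: The state at step 13, [15, 15, 16, 15], reappears at step 34 — and no state repeats earlier — so the cycle the system enters has period 21.

Derivation:
t=0: [91, 15, 72, 91]
t=1: [53, 66, 58, 53]
t=2: [20, 22, 27, 20]
t=3: [68, 62, 68, 68]
t=4: [10, 9, 12, 10]
t=5: [30, 28, 32, 30]
t=6: [90, 87, 92, 90]
t=7: [77, 74, 80, 77]
t=8: [39, 35, 42, 39]
t=9: [75, 79, 71, 75]
t=10: [33, 37, 28, 33]
t=11: [86, 88, 89, 86]
t=12: [70, 68, 69, 70]
t=13: [15, 15, 16, 15]
t=14: [45, 45, 46, 45]
t=15: [56, 57, 55, 56]
t=16: [24, 22, 25, 24]
t=17: [71, 69, 73, 71]
t=18: [21, 18, 23, 21]
t=19: [62, 59, 65, 62]
t=20: [7, 9, 4, 7]
t=21: [20, 23, 17, 20]
t=22: [60, 63, 56, 60]
t=23: [12, 8, 16, 12]
t=24: [36, 31, 40, 36]
t=25: [83, 87, 79, 83]
t=26: [57, 61, 52, 57]
t=27: [21, 16, 27, 21]
t=28: [63, 57, 70, 63]
t=29: [12, 10, 9, 12]
t=30: [31, 33, 32, 31]
t=31: [93, 93, 94, 93]
t=32: [87, 87, 88, 87]
t=33: [69, 69, 70, 69]
t=34: [15, 15, 16, 15]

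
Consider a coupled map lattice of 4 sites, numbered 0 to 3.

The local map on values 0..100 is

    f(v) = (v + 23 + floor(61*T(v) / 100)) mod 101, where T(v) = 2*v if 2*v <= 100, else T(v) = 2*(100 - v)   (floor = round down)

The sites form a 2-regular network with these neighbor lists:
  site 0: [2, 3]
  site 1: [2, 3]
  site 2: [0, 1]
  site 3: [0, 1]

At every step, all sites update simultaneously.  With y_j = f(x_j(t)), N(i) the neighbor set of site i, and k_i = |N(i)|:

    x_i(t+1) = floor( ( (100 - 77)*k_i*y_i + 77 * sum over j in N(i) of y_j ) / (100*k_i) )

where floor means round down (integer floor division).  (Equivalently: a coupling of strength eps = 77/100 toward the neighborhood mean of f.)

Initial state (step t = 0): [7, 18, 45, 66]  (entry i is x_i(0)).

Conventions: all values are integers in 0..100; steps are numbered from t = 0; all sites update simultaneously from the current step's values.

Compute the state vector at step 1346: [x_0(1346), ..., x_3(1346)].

Simulating step by step:
t=0: [7, 18, 45, 66]
t=1: [27, 33, 43, 45]
t=2: [33, 36, 72, 73]
t=3: [43, 21, 43, 43]
t=4: [17, 28, 37, 37]
t=5: [16, 22, 56, 56]
t=6: [37, 40, 56, 56]
t=7: [24, 26, 12, 12]
t=8: [55, 56, 71, 71]
t=9: [28, 28, 30, 30]
t=10: [88, 88, 85, 85]
t=11: [24, 24, 24, 24]
t=12: [76, 76, 76, 76]
t=13: [27, 27, 27, 27]
t=14: [82, 82, 82, 82]
t=15: [25, 25, 25, 25]
t=16: [78, 78, 78, 78]
t=17: [26, 26, 26, 26]
t=18: [80, 80, 80, 80]
t=19: [26, 26, 26, 26]

Answer: [80, 80, 80, 80]
Key observation: The state at step 17, [26, 26, 26, 26], reappears at step 19: the system is in a cycle of period 2 from step 17 on.  Therefore the state at step 1346 equals the state at step 17 + ((1346 - 17) mod 2) = 18, which is [80, 80, 80, 80].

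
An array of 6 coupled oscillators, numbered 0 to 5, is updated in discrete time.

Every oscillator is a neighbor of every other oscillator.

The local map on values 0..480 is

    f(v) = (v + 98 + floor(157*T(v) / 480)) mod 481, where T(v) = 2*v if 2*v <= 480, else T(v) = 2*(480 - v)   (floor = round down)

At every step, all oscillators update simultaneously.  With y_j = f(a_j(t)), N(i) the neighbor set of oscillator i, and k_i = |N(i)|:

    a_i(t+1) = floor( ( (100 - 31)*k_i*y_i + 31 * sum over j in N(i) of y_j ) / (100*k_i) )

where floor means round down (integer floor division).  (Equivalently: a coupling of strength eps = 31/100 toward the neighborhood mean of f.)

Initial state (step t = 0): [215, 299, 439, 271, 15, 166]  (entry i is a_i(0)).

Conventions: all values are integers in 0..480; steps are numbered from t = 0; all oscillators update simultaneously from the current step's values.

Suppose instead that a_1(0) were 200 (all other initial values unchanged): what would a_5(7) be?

Simulating step by step:
t=0: [215, 200, 439, 271, 15, 166]
t=1: [376, 360, 143, 106, 168, 325]
t=2: [109, 105, 280, 242, 306, 97]
t=3: [229, 224, 71, 63, 77, 216]
t=4: [425, 420, 261, 253, 267, 412]
t=5: [66, 65, 31, 29, 32, 63]
t=6: [195, 194, 159, 156, 159, 192]
t=7: [408, 407, 371, 368, 371, 405]

Answer: a_5(7) = 405
Key observation: This trace re-runs the system from the modified initial state.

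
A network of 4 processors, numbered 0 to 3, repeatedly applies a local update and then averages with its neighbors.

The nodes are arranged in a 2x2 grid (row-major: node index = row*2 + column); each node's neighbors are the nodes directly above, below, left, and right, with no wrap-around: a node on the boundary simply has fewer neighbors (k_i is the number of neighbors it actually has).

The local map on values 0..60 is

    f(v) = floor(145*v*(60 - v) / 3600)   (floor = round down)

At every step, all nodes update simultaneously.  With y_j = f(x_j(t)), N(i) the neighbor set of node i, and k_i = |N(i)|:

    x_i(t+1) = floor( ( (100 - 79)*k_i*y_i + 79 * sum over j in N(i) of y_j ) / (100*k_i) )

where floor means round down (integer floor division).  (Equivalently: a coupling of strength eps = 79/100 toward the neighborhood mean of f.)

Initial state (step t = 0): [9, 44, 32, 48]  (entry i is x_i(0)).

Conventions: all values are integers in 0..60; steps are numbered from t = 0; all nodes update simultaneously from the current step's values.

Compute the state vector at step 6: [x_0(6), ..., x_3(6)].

Answer: [35, 35, 35, 35]

Derivation:
t=0: [9, 44, 32, 48]
t=1: [29, 22, 23, 30]
t=2: [34, 35, 35, 34]
t=3: [35, 35, 35, 35]
t=4: [35, 35, 35, 35]
t=5: [35, 35, 35, 35]
t=6: [35, 35, 35, 35]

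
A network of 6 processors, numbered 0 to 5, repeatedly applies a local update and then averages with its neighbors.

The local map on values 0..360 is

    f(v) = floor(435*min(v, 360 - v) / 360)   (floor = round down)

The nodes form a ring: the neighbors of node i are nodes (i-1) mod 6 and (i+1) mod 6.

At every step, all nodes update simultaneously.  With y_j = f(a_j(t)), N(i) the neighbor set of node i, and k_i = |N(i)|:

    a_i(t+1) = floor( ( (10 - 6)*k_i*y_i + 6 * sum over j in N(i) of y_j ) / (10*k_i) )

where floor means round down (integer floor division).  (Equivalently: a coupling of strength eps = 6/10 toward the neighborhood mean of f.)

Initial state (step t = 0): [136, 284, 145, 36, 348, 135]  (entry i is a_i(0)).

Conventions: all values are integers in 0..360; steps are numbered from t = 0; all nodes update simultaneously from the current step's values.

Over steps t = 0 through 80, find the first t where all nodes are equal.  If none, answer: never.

Answer: 20
Key observation: Synchronization is absorbing here: once all nodes are equal they stay equal, and step 20 is the first all-equal step.

Derivation:
t=0: [136, 284, 145, 36, 348, 135]  (not all equal)
t=1: [141, 138, 110, 73, 67, 118]  (not all equal)
t=2: [160, 157, 129, 98, 101, 131]  (not all equal)
t=3: [181, 180, 154, 130, 131, 157]  (not all equal)
t=4: [208, 207, 186, 166, 167, 187]  (not all equal)
t=5: [191, 191, 199, 203, 203, 198]  (not all equal)
t=6: [201, 201, 195, 190, 190, 195]  (not all equal)
t=7: [194, 194, 198, 203, 203, 198]  (not all equal)
t=8: [198, 198, 194, 190, 190, 194]  (not all equal)
t=9: [196, 196, 200, 203, 203, 200]  (not all equal)
t=10: [196, 196, 193, 190, 190, 193]  (not all equal)
t=11: [198, 198, 201, 203, 203, 201]  (not all equal)
t=12: [194, 194, 192, 189, 189, 192]  (not all equal)
t=13: [200, 200, 203, 205, 205, 203]  (not all equal)
t=14: [191, 191, 189, 187, 187, 189]  (not all equal)
t=15: [204, 204, 206, 208, 208, 206]  (not all equal)
t=16: [187, 187, 185, 183, 183, 185]  (not all equal)
t=17: [209, 209, 211, 212, 212, 211]  (not all equal)
t=18: [181, 181, 180, 178, 178, 180]  (not all equal)
t=19: [216, 216, 216, 215, 215, 216]  (not all equal)
t=20: [174, 174, 174, 174, 174, 174]  (all equal)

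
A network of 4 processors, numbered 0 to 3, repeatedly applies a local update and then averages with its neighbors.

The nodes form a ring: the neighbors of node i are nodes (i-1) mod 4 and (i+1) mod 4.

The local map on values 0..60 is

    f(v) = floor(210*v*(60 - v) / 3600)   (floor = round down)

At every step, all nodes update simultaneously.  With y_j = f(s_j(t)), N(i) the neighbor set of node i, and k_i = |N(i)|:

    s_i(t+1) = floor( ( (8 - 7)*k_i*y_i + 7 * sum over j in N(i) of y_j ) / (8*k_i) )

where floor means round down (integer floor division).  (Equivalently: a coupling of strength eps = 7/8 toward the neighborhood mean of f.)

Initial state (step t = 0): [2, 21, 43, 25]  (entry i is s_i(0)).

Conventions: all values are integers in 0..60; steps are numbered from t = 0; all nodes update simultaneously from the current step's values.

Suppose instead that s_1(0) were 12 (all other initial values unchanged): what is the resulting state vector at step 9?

Simulating step by step:
t=0: [2, 12, 43, 25]
t=1: [37, 25, 42, 27]
t=2: [50, 47, 50, 47]
t=3: [34, 29, 34, 29]
t=4: [51, 51, 51, 51]
t=5: [26, 26, 26, 26]
t=6: [51, 51, 51, 51]
t=7: [26, 26, 26, 26]
t=8: [51, 51, 51, 51]
t=9: [26, 26, 26, 26]

Answer: [26, 26, 26, 26]
Key observation: This trace re-runs the system from the modified initial state.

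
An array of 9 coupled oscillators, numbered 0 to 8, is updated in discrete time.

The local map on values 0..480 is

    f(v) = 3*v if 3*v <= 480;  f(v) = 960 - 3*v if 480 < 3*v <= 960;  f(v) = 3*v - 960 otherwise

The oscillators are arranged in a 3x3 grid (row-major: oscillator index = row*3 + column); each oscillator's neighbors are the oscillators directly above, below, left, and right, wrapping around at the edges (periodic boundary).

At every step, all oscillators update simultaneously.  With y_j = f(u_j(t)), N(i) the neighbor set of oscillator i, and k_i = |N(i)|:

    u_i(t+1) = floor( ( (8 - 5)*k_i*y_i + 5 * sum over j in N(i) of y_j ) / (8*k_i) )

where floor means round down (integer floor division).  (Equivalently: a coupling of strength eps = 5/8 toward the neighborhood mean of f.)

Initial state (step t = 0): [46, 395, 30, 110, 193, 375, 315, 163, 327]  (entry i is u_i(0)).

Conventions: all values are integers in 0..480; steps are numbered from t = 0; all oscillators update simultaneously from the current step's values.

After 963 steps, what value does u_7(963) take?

Answer: u_7(963) = 391
Key observation: The state at step 17, [402, 364, 298, 402, 364, 298, 402, 364, 298], reappears at step 25: the system is in a cycle of period 8 from step 17 on.  Therefore the state at step 963 equals the state at step 17 + ((963 - 17) mod 8) = 19, which is [361, 391, 335, 361, 391, 335, 361, 391, 335].

Derivation:
t=0: [46, 395, 30, 110, 193, 375, 315, 163, 327]
t=1: [154, 253, 119, 232, 328, 190, 155, 276, 123]
t=2: [374, 227, 356, 308, 163, 304, 366, 214, 348]
t=3: [148, 270, 130, 141, 283, 127, 145, 271, 127]
t=4: [384, 226, 358, 372, 213, 346, 381, 223, 354]
t=5: [186, 249, 144, 179, 246, 137, 184, 247, 142]
t=6: [381, 279, 388, 384, 281, 388, 382, 280, 389]
t=7: [178, 143, 188, 179, 143, 189, 179, 143, 189]
t=8: [420, 423, 404, 419, 422, 403, 419, 422, 403]
t=9: [292, 297, 267, 291, 296, 265, 291, 296, 265]
t=10: [94, 86, 135, 96, 88, 137, 96, 88, 137]
t=11: [299, 286, 364, 302, 289, 367, 302, 289, 367]
t=12: [77, 97, 119, 75, 95, 118, 75, 95, 118]
t=13: [258, 290, 326, 255, 287, 323, 255, 287, 323]
t=14: [147, 96, 52, 149, 98, 53, 149, 98, 53]
t=15: [374, 293, 222, 377, 295, 224, 377, 295, 224]
t=16: [172, 125, 238, 172, 124, 237, 172, 124, 237]
t=17: [402, 364, 298, 402, 364, 298, 402, 364, 298]
t=18: [200, 139, 104, 200, 139, 104, 200, 139, 104]
t=19: [361, 391, 335, 361, 391, 335, 361, 391, 335]
t=20: [124, 172, 83, 124, 172, 83, 124, 172, 83]
t=21: [364, 402, 298, 364, 402, 298, 364, 402, 298]
t=22: [139, 200, 104, 139, 200, 104, 139, 200, 104]
t=23: [391, 361, 335, 391, 361, 335, 391, 361, 335]
t=24: [172, 124, 83, 172, 124, 83, 172, 124, 83]
t=25: [402, 364, 298, 402, 364, 298, 402, 364, 298]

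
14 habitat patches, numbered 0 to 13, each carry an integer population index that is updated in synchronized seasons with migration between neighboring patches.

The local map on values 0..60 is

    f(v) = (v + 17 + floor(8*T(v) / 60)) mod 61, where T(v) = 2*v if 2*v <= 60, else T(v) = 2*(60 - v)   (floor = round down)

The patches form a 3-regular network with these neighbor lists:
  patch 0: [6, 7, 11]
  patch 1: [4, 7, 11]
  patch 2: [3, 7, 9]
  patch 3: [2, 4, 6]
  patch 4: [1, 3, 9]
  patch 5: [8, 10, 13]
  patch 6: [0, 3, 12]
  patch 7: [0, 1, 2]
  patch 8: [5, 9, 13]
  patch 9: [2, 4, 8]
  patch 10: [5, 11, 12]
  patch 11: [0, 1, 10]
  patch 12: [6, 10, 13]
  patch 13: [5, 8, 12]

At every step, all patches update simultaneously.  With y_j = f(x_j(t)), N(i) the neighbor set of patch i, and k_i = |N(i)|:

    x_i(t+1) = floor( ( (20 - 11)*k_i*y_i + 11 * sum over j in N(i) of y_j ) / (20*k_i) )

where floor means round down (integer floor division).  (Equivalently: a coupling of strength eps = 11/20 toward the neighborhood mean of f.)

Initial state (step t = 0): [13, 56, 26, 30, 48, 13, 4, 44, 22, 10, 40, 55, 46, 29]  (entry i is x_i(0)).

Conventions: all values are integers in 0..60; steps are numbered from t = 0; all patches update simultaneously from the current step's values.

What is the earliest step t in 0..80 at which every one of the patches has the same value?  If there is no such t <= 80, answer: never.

Answer: never
Key observation: The state at step 30 reappears at step 33 — the system is in a cycle of period 3 from step 30 on.  No step 0..33 is synchronized, and the cycle repeats forever, so no step up to 80 (or ever) has all patches equal.

Derivation:
t=0: [13, 56, 26, 30, 48, 13, 4, 44, 22, 10, 40, 55, 46, 29]  (not all equal)
t=1: [21, 10, 38, 39, 20, 32, 26, 19, 40, 31, 9, 14, 16, 38]  (not all equal)
t=2: [42, 34, 44, 27, 34, 41, 36, 42, 31, 43, 35, 33, 41, 44]  (not all equal)
t=3: [22, 46, 12, 44, 46, 22, 36, 12, 26, 22, 37, 47, 23, 12]  (not all equal)
t=4: [37, 10, 29, 19, 11, 45, 43, 29, 44, 35, 44, 22, 48, 39]  (not all equal)
t=5: [45, 36, 51, 34, 36, 3, 21, 49, 13, 42, 12, 36, 4, 2]  (not all equal)
t=6: [22, 49, 16, 46, 48, 24, 34, 16, 22, 19, 32, 44, 27, 22]  (not all equal)
t=7: [37, 11, 31, 20, 12, 47, 43, 32, 44, 34, 43, 21, 51, 45]  (not all equal)
t=8: [45, 37, 53, 35, 38, 4, 21, 51, 14, 42, 11, 36, 6, 5]  (not all equal)
t=9: [22, 50, 17, 46, 49, 25, 35, 17, 23, 19, 32, 43, 28, 25]  (not all equal)
t=10: [37, 12, 32, 21, 13, 49, 44, 33, 45, 35, 44, 21, 53, 48]  (not all equal)
t=11: [46, 38, 54, 36, 39, 6, 22, 52, 15, 43, 12, 36, 7, 7]  (not all equal)
t=12: [22, 39, 18, 36, 22, 27, 36, 18, 25, 9, 34, 44, 29, 26]  (not all equal)
t=13: [38, 15, 40, 52, 35, 51, 55, 32, 45, 36, 45, 20, 54, 49]  (not all equal)
t=14: [47, 44, 23, 17, 45, 7, 20, 42, 16, 38, 13, 37, 9, 7]  (not all equal)
t=15: [21, 14, 39, 34, 20, 28, 32, 11, 36, 43, 35, 34, 30, 27]  (not all equal)
t=16: [45, 38, 16, 43, 36, 54, 53, 27, 45, 19, 56, 50, 55, 53]  (not all equal)
t=17: [14, 48, 34, 20, 45, 10, 8, 41, 13, 36, 11, 17, 11, 9]  (not all equal)
t=18: [27, 11, 44, 35, 22, 29, 31, 18, 36, 43, 31, 30, 29, 29]  (not all equal)
t=19: [50, 38, 20, 44, 36, 54, 54, 33, 46, 20, 54, 49, 53, 54]  (not all equal)
t=20: [17, 49, 37, 22, 45, 9, 8, 45, 13, 38, 10, 17, 10, 9]  (not all equal)
t=21: [29, 11, 46, 36, 22, 29, 32, 21, 36, 44, 30, 30, 28, 29]  (not all equal)
t=22: [52, 39, 21, 45, 36, 54, 55, 35, 46, 21, 54, 50, 53, 53]  (not all equal)
t=23: [18, 22, 38, 23, 35, 9, 9, 35, 13, 38, 10, 7, 10, 9]  (not all equal)
t=24: [37, 45, 57, 47, 53, 29, 33, 52, 36, 54, 28, 31, 28, 29]  (not all equal)
t=25: [49, 16, 10, 17, 8, 53, 47, 18, 48, 19, 52, 46, 53, 53]  (not all equal)
t=26: [12, 29, 34, 28, 33, 9, 12, 30, 14, 30, 9, 12, 9, 9]  (not all equal)
t=27: [36, 50, 55, 50, 54, 29, 34, 50, 35, 51, 28, 35, 28, 29]  (not all equal)
t=28: [49, 17, 9, 18, 9, 53, 47, 18, 47, 18, 53, 47, 53, 53]  (not all equal)
t=29: [12, 30, 34, 28, 33, 9, 12, 30, 13, 28, 9, 12, 9, 9]  (not all equal)
t=30: [36, 51, 54, 50, 54, 28, 34, 51, 34, 50, 28, 35, 28, 28]  (not all equal)
t=31: [49, 18, 9, 18, 9, 52, 47, 18, 46, 18, 53, 48, 52, 52]  (not all equal)
t=32: [12, 31, 34, 28, 34, 9, 12, 31, 13, 28, 9, 13, 9, 9]  (not all equal)
t=33: [36, 51, 54, 50, 54, 28, 34, 51, 34, 50, 28, 35, 28, 28]  (not all equal)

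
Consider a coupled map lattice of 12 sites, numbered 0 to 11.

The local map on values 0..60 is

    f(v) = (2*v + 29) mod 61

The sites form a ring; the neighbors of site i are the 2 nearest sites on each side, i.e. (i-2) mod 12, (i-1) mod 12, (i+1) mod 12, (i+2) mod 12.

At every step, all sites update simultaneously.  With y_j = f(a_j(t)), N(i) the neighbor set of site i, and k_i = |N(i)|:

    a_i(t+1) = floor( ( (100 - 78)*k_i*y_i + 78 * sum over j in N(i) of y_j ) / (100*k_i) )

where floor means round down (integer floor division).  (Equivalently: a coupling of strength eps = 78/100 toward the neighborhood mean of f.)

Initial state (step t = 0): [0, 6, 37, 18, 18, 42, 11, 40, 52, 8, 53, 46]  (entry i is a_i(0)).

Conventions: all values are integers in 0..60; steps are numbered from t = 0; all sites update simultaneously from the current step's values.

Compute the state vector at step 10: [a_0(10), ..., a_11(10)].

Simulating step by step:
t=0: [0, 6, 37, 18, 18, 42, 11, 40, 52, 8, 53, 46]
t=1: [36, 35, 24, 27, 29, 32, 33, 41, 33, 35, 31, 38]
t=2: [33, 32, 28, 26, 26, 32, 35, 37, 37, 39, 37, 38]
t=3: [35, 30, 25, 25, 26, 30, 34, 40, 42, 43, 41, 39]
t=4: [36, 29, 24, 22, 23, 29, 36, 43, 48, 50, 48, 43]
t=5: [28, 29, 21, 18, 21, 29, 27, 26, 20, 23, 20, 26]
t=6: [17, 17, 14, 14, 14, 16, 17, 18, 14, 14, 14, 18]
t=7: [23, 23, 35, 35, 35, 23, 23, 23, 35, 36, 35, 23]
t=8: [23, 23, 28, 28, 28, 23, 23, 23, 29, 29, 29, 23]
t=9: [18, 17, 20, 20, 20, 17, 18, 18, 21, 21, 21, 18]
t=10: [5, 5, 6, 5, 6, 5, 5, 5, 7, 7, 7, 5]

Answer: [5, 5, 6, 5, 6, 5, 5, 5, 7, 7, 7, 5]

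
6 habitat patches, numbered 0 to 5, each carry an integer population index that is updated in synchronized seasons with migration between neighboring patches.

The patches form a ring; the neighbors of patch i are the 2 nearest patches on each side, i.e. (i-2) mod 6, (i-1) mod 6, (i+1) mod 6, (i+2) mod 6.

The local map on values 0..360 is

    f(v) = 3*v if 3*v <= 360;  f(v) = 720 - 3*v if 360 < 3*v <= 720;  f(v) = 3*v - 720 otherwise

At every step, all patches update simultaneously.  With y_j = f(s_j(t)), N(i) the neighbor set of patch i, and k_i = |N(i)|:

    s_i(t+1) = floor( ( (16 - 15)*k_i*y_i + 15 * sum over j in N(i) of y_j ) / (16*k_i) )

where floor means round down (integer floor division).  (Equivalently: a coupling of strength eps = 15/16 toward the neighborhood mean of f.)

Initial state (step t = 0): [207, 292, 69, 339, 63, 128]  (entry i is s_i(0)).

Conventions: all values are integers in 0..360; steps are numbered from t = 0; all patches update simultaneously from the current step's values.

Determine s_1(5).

Answer: s_1(5) = 214

Derivation:
t=0: [207, 292, 69, 339, 63, 128]
t=1: [214, 229, 186, 226, 231, 194]
t=2: [89, 100, 52, 87, 100, 50]
t=3: [229, 214, 274, 228, 214, 273]
t=4: [85, 68, 59, 85, 68, 58]
t=5: [193, 214, 226, 193, 214, 226]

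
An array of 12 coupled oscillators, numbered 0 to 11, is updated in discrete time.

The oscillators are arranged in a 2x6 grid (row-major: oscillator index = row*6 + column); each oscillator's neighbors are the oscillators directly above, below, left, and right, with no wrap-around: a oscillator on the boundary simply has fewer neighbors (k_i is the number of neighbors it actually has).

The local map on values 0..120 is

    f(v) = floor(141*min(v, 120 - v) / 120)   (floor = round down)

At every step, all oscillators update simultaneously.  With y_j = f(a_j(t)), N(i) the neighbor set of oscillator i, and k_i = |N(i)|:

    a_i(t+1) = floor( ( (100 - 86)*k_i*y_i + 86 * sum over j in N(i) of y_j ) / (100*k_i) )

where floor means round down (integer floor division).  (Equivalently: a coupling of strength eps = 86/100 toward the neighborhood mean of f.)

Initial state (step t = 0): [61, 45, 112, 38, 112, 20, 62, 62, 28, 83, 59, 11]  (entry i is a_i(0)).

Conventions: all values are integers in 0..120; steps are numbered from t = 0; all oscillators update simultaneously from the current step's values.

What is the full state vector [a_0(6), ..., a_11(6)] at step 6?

Simulating step by step:
t=0: [61, 45, 112, 38, 112, 20, 62, 62, 28, 83, 59, 11]
t=1: [61, 49, 37, 23, 40, 12, 68, 53, 38, 47, 28, 41]
t=2: [60, 57, 42, 45, 27, 42, 64, 55, 52, 37, 47, 26]
t=3: [66, 61, 58, 42, 49, 33, 66, 64, 53, 54, 37, 48]
t=4: [65, 65, 61, 60, 45, 53, 63, 64, 64, 52, 56, 42]
t=5: [64, 65, 66, 61, 63, 52, 64, 65, 65, 65, 55, 61]
t=6: [64, 64, 65, 64, 64, 66, 64, 64, 63, 65, 66, 63]

Answer: [64, 64, 65, 64, 64, 66, 64, 64, 63, 65, 66, 63]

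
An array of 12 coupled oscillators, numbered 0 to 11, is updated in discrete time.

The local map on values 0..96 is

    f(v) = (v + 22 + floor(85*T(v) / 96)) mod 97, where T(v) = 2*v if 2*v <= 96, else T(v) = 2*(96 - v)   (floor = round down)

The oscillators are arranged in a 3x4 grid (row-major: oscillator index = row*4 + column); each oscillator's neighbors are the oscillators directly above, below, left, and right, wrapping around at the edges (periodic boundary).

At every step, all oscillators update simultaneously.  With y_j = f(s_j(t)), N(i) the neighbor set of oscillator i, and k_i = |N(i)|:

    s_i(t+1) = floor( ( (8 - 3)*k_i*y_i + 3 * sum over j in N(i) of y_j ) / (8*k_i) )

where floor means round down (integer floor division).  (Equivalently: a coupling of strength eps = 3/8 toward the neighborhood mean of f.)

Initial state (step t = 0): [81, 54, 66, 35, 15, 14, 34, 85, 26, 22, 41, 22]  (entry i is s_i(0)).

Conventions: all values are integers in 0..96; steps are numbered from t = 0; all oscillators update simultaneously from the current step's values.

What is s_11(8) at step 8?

Simulating step by step:
t=0: [81, 54, 66, 35, 15, 14, 34, 85, 26, 22, 41, 22]
t=1: [41, 53, 39, 30, 59, 57, 27, 35, 83, 74, 45, 68]
t=2: [37, 48, 40, 17, 43, 54, 74, 31, 34, 40, 50, 36]
t=3: [34, 50, 42, 52, 37, 49, 37, 22, 24, 39, 47, 29]
t=4: [32, 49, 43, 47, 39, 49, 38, 61, 62, 44, 44, 29]
t=5: [26, 50, 45, 44, 36, 51, 36, 40, 38, 48, 40, 21]
t=6: [73, 59, 45, 52, 35, 49, 31, 38, 42, 52, 41, 63]
t=7: [39, 49, 44, 49, 28, 48, 22, 31, 40, 51, 38, 44]
t=8: [34, 53, 49, 48, 14, 54, 64, 23, 34, 51, 40, 41]

Answer: s_11(8) = 41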